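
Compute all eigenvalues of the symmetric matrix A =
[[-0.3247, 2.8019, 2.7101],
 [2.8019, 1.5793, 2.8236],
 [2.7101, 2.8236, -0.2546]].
sigma(A) ≈ {-3, -2, 6}

A is real symmetric, so its spectrum consists of real eigenvalues. Expanding the characteristic polynomial of the displayed matrix gives
  det(λ I - A) = p(λ) = λ^3 + (-1)λ^2 + (-24)λ + (-36).
Solving p(λ) = 0 yields eigenvalues ≈ -3, -2, 6. (A is shown rounded to 4 decimals, so these recover the underlying integer eigenvalues to within that precision.)
Verification: the trace of A = 1 equals the sum of eigenvalues 1, and det(A) ≈ 36.0003 matches the eigenvalue product 36.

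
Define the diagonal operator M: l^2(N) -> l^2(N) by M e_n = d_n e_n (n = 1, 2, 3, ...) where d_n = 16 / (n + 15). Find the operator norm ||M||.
||M|| = 1 (attained at n = 1)

For M diagonal, ||M|| = sup_n |d_n| = sup_n 16/(n + 15). This is positive and strictly decreasing in n, so the supremum is attained at n = 1: d_1 = 16/(1 + 15) = 1. Hence ||M|| = 1.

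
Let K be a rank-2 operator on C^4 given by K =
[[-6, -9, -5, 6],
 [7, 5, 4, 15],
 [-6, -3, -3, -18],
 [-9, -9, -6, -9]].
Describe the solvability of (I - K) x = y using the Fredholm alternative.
(I - K) is invertible (det(I - K) = 149 ≠ 0), so for every y in C^4 the equation (I - K) x = y has a unique solution.

K has rank 2 and factors as K = U V^T = u1 v1^T + u2 v2^T with u1 = (-1, 3, -3, -3), v1 = (3, 3, 2, 3), u2 = (3, 2, -3, 0), v2 = (-1, -2, -1, 3) (multiplying out reproduces the displayed K). The nonzero eigenvalues of U V^T coincide with those of the 2 x 2 matrix G = V^T U = [[v1·u1, v1·u2], [v2·u1, v2·u2]] = [[-9, 9], [-11, -4]], and by the Sylvester determinant identity det(I_4 - U V^T) = det(I_2 - V^T U) = det([[10, -9], [11, 5]]) = (10)(5) - (-9)(11) = 149. (Direct check: I - K =
[[7, 9, 5, -6],
 [-7, -4, -4, -15],
 [6, 3, 4, 18],
 [9, 9, 6, 10]]
has determinant 149.) The finite-dimensional Fredholm alternative says: either (I - K) is invertible, or ker(I - K) ≠ {0} and then range(I - K) = ker((I - K)^*)^⊥, with dim ker(I - K) = dim ker((I - K)^*). Since det(I - K) ≠ 0, 1 is not an eigenvalue of K and ker(I - K) = {0}, so we are in the first case: for every y there is a unique x = (I - K)^(-1) y. (Explicitly, by the Woodbury identity, (I - U V^T)^(-1) = I + U (I_2 - G)^(-1) V^T.)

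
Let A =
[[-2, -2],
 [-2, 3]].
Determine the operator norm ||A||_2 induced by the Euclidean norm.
||A||_2 = sqrt((21 + sqrt(41))/2) ≈ 3.7016 (= sqrt(largest eigenvalue of A^T A))

||A||_2 = sigma_max(A) = sqrt(lambda_max(A^T A)). Form the symmetric matrix M = A^T A =
[[8, -2],
 [-2, 13]].
Its characteristic polynomial (trace, determinant of M give the coefficients) is
  p(λ) = det(λ I - M) = λ^2 - 21λ + 100.
For λ^2 - 21λ + 100 the discriminant is 41. It is nonnegative but not a perfect square, so the roots are real and irrational: λ = (21 ± sqrt(41))/2 ≈ 13.7016, 7.2984.
So the eigenvalues of A^T A are ≈ 7.2984, 13.7016 (all ≥ 0, as they must be for A^T A). The largest is λ_max = (21 + sqrt(41))/2 ≈ 13.7016, hence ||A||_2 = sqrt(λ_max) = sqrt((21 + sqrt(41))/2) ≈ 3.7016.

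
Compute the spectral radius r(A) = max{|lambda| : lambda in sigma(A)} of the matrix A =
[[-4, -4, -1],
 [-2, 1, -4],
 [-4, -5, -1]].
r(A) ≈ 7.936

The eigenvalues of A are the roots of its characteristic polynomial. With M = A (coefficients from the trace, the sum of principal 2x2 minors, and det A):
  p(λ) = det(λ I - M) = λ^3 + 4λ^2 - 33λ - 14.
No integer candidate from the rational root theorem (±divisors of 14) is a root, so the roots are irrational. The cubic discriminant is Δ = 192728 > 0, so there are three distinct real roots. p(-8) = -6 and p(-7) = 70 have opposite signs, so a root lies in (-8, -7); Newton's method refines it to λ ≈ -7.936. p(-1) = 22 and p(0) = -14 have opposite signs, so a root lies in (-1, 0); Newton's method refines it to λ ≈ -0.4063. p(4) = -18 and p(5) = 46 have opposite signs, so a root lies in (4, 5); Newton's method refines it to λ ≈ 4.3422. Check (Vieta): the three roots sum to -4, matching tr M = -4.
Thus the eigenvalues (to 4 decimals) are -7.936 (modulus 7.936); -0.4063 (modulus 0.4063); 4.3422 (modulus 4.3422). The spectral radius is the largest modulus: r(A) ≈ 7.936. (Cross-check: r(A) ≤ ||A||_2 ≈ 8.7617; equality holds whenever A is normal, though it can also hold for some non-normal A.)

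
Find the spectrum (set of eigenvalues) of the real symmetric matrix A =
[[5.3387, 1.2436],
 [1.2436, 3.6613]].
sigma(A) ≈ {3, 6}

A is real symmetric, so its spectrum consists of real eigenvalues. Expanding the characteristic polynomial of the displayed matrix gives
  det(λ I - A) = p(λ) = λ^2 + (-9)λ + (18).
Solving p(λ) = 0 yields eigenvalues ≈ 3, 6. (A is shown rounded to 4 decimals, so these recover the underlying integer eigenvalues to within that precision.)
Verification: the trace of A = 9 equals the sum of eigenvalues 9, and det(A) ≈ 18.0000 matches the eigenvalue product 18.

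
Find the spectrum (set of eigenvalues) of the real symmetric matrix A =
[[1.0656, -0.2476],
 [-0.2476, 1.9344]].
sigma(A) ≈ {1, 2}

A is real symmetric, so its spectrum consists of real eigenvalues. Expanding the characteristic polynomial of the displayed matrix gives
  det(λ I - A) = p(λ) = λ^2 + (-3)λ + (2).
Solving p(λ) = 0 yields eigenvalues ≈ 1, 2. (A is shown rounded to 4 decimals, so these recover the underlying integer eigenvalues to within that precision.)
Verification: the trace of A = 3 equals the sum of eigenvalues 3, and det(A) ≈ 2.0000 matches the eigenvalue product 2.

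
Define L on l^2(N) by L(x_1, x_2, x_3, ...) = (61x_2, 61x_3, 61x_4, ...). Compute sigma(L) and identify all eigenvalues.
sigma(L) = closed disk {z in C : |z| ≤ 61}; sigma_p(L) = open disk {z in C : |z| < 61}

Note L = 61·V where V is the unit left shift (V x)_k = x_{k+1}; so sigma(L) = 61·sigma(V) and ||L|| = 61||V||. ||L x||^2 = 3721sum_{k≥2} |x_k|^2 ≤ 3721||x||^2, with equality on {x : x_1 = 0}, so ||L|| = 61. For any lambda with |lambda| < 61, set r = lambda/61 (|r| < 1); the vector x = (1, r, r^2, ...) is in l^2 and satisfies L x = 61(r, r^2, ...) = lambda x, so lambda is an eigenvalue. On the boundary |lambda| = 61 the geometric series diverges, so no l^2 eigenvector exists, but these lambda lie in the approximate point spectrum. Hence sigma(L) is the closed disk of radius 61 and sigma_p(L) is the open disk.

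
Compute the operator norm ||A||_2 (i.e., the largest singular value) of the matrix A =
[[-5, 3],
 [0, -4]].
||A||_2 = sqrt(40) ≈ 6.3246 (= sqrt(largest eigenvalue of A^T A))

||A||_2 = sigma_max(A) = sqrt(lambda_max(A^T A)). Form the symmetric matrix M = A^T A =
[[25, -15],
 [-15, 25]].
Its characteristic polynomial (trace, determinant of M give the coefficients) is
  p(λ) = det(λ I - M) = λ^2 - 50λ + 400.
For λ^2 - 50λ + 400 the discriminant is 900. It is a perfect square (30^2), so the roots are rational: λ = (50 ± 30)/2 = 40, 10.
So the eigenvalues of A^T A are ≈ 10, 40 (all ≥ 0, as they must be for A^T A). The largest is λ_max = 40, hence ||A||_2 = sqrt(λ_max) = sqrt(40) ≈ 6.3246.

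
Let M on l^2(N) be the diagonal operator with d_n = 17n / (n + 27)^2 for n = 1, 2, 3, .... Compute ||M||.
||M|| = 17/108 (attained at n = 27)

For M diagonal, ||M|| = sup_n |d_n|. Treat f(x) = 17x / (x + 27)^2 for real x > 0. By the quotient rule, f'(x) = 17(27 - x)/(x + 27)^3, which is positive for x < 27 and negative for x > 27. So f has a unique maximum at x = 27, and since 27 is a positive integer, the supremum over n ≥ 1 is attained at n = 27: d_27 = 17·27/(27 + 27)^2 = 17·27/2916 = 17/108. Hence ||M|| = 17/108.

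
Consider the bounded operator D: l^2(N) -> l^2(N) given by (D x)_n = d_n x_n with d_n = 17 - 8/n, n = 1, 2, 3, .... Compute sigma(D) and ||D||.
sigma(D) = {17 - 8/n : n ≥ 1} ∪ {17}; ||D|| = 17

A bounded diagonal operator on l^2 with diagonal entries d_n has spectrum equal to the closure of {d_n : n ≥ 1}: every d_n is an eigenvalue (with eigenvector e_n), so {d_n} ⊂ sigma(D); the spectrum is closed, so its closure is too; and for lambda not in the closure, (D - lambda I) has bounded inverse (the diagonal entries 1/(d_n - lambda) are bounded). For our sequence d_n = 17 - 8/n, n = 1, 2, 3, ...:
  - {d_n} = {17 - 8/n : n ≥ 1}; the only limit point is 17
  - closure = {17 - 8/n : n ≥ 1} ∪ {17}
For the norm: a diagonal operator has ||D|| = sup_n |d_n|. Here d_n = 17 - 8/n increases monotonically from d_1 = 9 toward 17, with all terms in [9, 17); so sup_n |d_n| = 17 (the supremum is the limit, not attained). So ||D|| = 17.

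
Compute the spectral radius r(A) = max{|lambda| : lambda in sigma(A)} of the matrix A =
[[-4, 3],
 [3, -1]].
r(A) = (5 + sqrt(45))/2 ≈ 5.8541

The eigenvalues of A are the roots of its characteristic polynomial. With M = A (coefficients from the trace and determinant):
  p(λ) = det(λ I - M) = λ^2 + 5λ - 5.
For λ^2 + 5λ - 5 the discriminant is 45. It is nonnegative but not a perfect square, so the roots are real and irrational: λ = (-5 ± sqrt(45))/2 ≈ 0.8541, -5.8541.
Thus the eigenvalues (to 4 decimals) are 0.8541 (modulus 0.8541); -5.8541 (modulus 5.8541). The spectral radius is the largest modulus: r(A) = (5 + sqrt(45))/2 ≈ 5.8541. (Cross-check: r(A) ≤ ||A||_2 ≈ 5.8541; equality holds whenever A is normal, though it can also hold for some non-normal A.)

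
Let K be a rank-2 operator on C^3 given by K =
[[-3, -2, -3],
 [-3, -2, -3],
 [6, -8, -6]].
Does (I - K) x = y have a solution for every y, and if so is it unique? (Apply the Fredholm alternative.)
(I - K) is invertible (det(I - K) = 36 ≠ 0), so for every y in C^3 the equation (I - K) x = y has a unique solution.

K has rank 2 and factors as K = U V^T = u1 v1^T + u2 v2^T with u1 = (-1, -1, -2), v1 = (0, 3, 3), u2 = (-1, -1, 2), v2 = (3, -1, 0) (multiplying out reproduces the displayed K). The nonzero eigenvalues of U V^T coincide with those of the 2 x 2 matrix G = V^T U = [[v1·u1, v1·u2], [v2·u1, v2·u2]] = [[-9, 3], [-2, -2]], and by the Sylvester determinant identity det(I_3 - U V^T) = det(I_2 - V^T U) = det([[10, -3], [2, 3]]) = (10)(3) - (-3)(2) = 36. (Direct check: I - K =
[[4, 2, 3],
 [3, 3, 3],
 [-6, 8, 7]]
has determinant 36.) The finite-dimensional Fredholm alternative says: either (I - K) is invertible, or ker(I - K) ≠ {0} and then range(I - K) = ker((I - K)^*)^⊥, with dim ker(I - K) = dim ker((I - K)^*). Since det(I - K) ≠ 0, 1 is not an eigenvalue of K and ker(I - K) = {0}, so we are in the first case: for every y there is a unique x = (I - K)^(-1) y. (Explicitly, by the Woodbury identity, (I - U V^T)^(-1) = I + U (I_2 - G)^(-1) V^T.)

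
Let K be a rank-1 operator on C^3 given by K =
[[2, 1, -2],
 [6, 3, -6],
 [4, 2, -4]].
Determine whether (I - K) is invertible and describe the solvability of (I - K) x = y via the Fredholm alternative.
(I - K) is singular (det(I - K) = 0, i.e. 1 ∈ sigma(K)). (I - K) x = y is solvable iff y ⊥ ker((I - K)^*) = span{(2, 1, -2)}, i.e. iff 2y_1 + y_2 - 2y_3 = 0. When solvable, the solutions are x = y + c·(1, 3, 2), c arbitrary (ker(I - K) = span{(1, 3, 2)}, dimension 1).

K has rank 1, so it is an outer product K = u v^T: every row of K is a multiple of one row vector. Reading off the entries, u = (1, 3, 2) and v = (2, 1, -2) (row i of K equals u_i·v^T). A rank-one matrix u v^T satisfies K u = u (v·u) and kills the (2)-dimensional subspace v^⊥, so its characteristic polynomial is lambda^2 (lambda - v·u) with v·u = tr K = 1. Hence the eigenvalues of I - K are 1 (multiplicity 2) and 1 - (1) = 0, so det(I - K) = 0. (Direct check: I - K =
[[-1, -1, 2],
 [-6, -2, 6],
 [-4, -2, 5]]
has determinant 0.) So 1 is an eigenvalue of K and (I - K) is not invertible. The finite-dimensional Fredholm alternative says: either (I - K) is invertible, or ker(I - K) ≠ {0} and then range(I - K) = ker((I - K)^*)^⊥, with dim ker(I - K) = dim ker((I - K)^*). We are in the second case, so we need both kernels. Kernel of I - K: (I - K) u = u - u (v·u) = u - u = 0, so ker(I - K) = span{u} = span{(1, 3, 2)} (it is exactly 1-dimensional because rank(I - K) = 2). Kernel of the adjoint: K is real, so (I - K)^* = I - K^T = I - v u^T, and (I - v u^T) v = v - v (u·v) = 0; hence ker((I - K)^*) = span{v} = span{(2, 1, -2)}. Therefore (I - K) x = y is solvable iff <y, v> = 0, i.e. iff 2y_1 + y_2 - 2y_3 = 0. When this holds, K y = u (v·y) = 0, so (I - K) y = y and x = y is a particular solution; the full solution set is the line x = y + c·u = y + c·(1, 3, 2), c ∈ C.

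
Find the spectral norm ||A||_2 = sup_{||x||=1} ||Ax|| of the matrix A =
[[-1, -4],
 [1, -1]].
||A||_2 = sqrt((19 + sqrt(261))/2) ≈ 4.1926 (= sqrt(largest eigenvalue of A^T A))

||A||_2 = sigma_max(A) = sqrt(lambda_max(A^T A)). Form the symmetric matrix M = A^T A =
[[2, 3],
 [3, 17]].
Its characteristic polynomial (trace, determinant of M give the coefficients) is
  p(λ) = det(λ I - M) = λ^2 - 19λ + 25.
For λ^2 - 19λ + 25 the discriminant is 261. It is nonnegative but not a perfect square, so the roots are real and irrational: λ = (19 ± sqrt(261))/2 ≈ 17.5777, 1.4223.
So the eigenvalues of A^T A are ≈ 1.4223, 17.5777 (all ≥ 0, as they must be for A^T A). The largest is λ_max = (19 + sqrt(261))/2 ≈ 17.5777, hence ||A||_2 = sqrt(λ_max) = sqrt((19 + sqrt(261))/2) ≈ 4.1926.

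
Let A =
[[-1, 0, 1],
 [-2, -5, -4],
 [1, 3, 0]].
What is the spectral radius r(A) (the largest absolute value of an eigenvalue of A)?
r(A) ≈ 3.1306

The eigenvalues of A are the roots of its characteristic polynomial. With M = A (coefficients from the trace, the sum of principal 2x2 minors, and det A):
  p(λ) = det(λ I - M) = λ^3 + 6λ^2 + 16λ + 13.
No integer candidate from the rational root theorem (±divisors of 13) is a root, so the roots are irrational. The cubic discriminant is Δ = -499 < 0, so there is one real root and a complex-conjugate pair. p(-2) = -3 and p(-1) = 2 have opposite signs, so a root lies in (-2, -1); Newton's method refines it to λ ≈ -1.3264. Dividing out (λ - (-1.3264)) leaves approximately λ^2 + 4.6736λ + 9.8009. For λ^2 + 4.6736λ + 9.8009 the discriminant is -17.3612. It is negative, so the remaining roots are the complex-conjugate pair λ ≈ -2.3368 ± 2.0833i. Their product equals the constant term, so |λ|^2 ≈ 9.8009 and |λ| ≈ 3.1306.
Thus the eigenvalues (to 4 decimals) are -1.3264 (modulus 1.3264); -2.3368 ± 2.0833i (modulus 3.1306). The spectral radius is the largest modulus: r(A) ≈ 3.1306. (Cross-check: r(A) ≤ ||A||_2 ≈ 7.207; equality holds whenever A is normal, though it can also hold for some non-normal A.)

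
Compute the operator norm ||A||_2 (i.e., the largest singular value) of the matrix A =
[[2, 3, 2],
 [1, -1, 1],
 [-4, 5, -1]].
||A||_2 ≈ 6.7214 (= sqrt(largest eigenvalue of A^T A))

||A||_2 = sigma_max(A) = sqrt(lambda_max(A^T A)). Form the symmetric matrix M = A^T A =
[[21, -15, 9],
 [-15, 35, 0],
 [9, 0, 6]].
Its characteristic polynomial (trace, sum of principal 2x2 minors, determinant of M give the coefficients) is
  p(λ) = det(λ I - M) = λ^3 - 62λ^2 + 765λ - 225.
No integer candidate from the rational root theorem (±divisors of 225) is a root, so the roots are irrational. The cubic discriminant is Δ = 435045825 > 0, so there are three distinct real roots. p(0) = -225 and p(1) = 479 have opposite signs, so a root lies in (0, 1); Newton's method refines it to λ ≈ 0.3014. p(16) = 239 and p(17) = -225 have opposite signs, so a root lies in (16, 17); Newton's method refines it to λ ≈ 16.5218. p(45) = -225 and p(46) = 1109 have opposite signs, so a root lies in (45, 46); Newton's method refines it to λ ≈ 45.1768. Check (Vieta): the three roots sum to 62, matching tr M = 62.
So the eigenvalues of A^T A are ≈ 0.3014, 16.5218, 45.1768 (all ≥ 0, as they must be for A^T A). The largest is λ_max ≈ 45.1768, hence ||A||_2 = sqrt(λ_max) ≈ 6.7214.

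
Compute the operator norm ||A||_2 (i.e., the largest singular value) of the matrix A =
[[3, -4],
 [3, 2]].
||A||_2 = sqrt((38 + sqrt(148))/2) ≈ 5.0083 (= sqrt(largest eigenvalue of A^T A))

||A||_2 = sigma_max(A) = sqrt(lambda_max(A^T A)). Form the symmetric matrix M = A^T A =
[[18, -6],
 [-6, 20]].
Its characteristic polynomial (trace, determinant of M give the coefficients) is
  p(λ) = det(λ I - M) = λ^2 - 38λ + 324.
For λ^2 - 38λ + 324 the discriminant is 148. It is nonnegative but not a perfect square, so the roots are real and irrational: λ = (38 ± sqrt(148))/2 ≈ 25.0828, 12.9172.
So the eigenvalues of A^T A are ≈ 12.9172, 25.0828 (all ≥ 0, as they must be for A^T A). The largest is λ_max = (38 + sqrt(148))/2 ≈ 25.0828, hence ||A||_2 = sqrt(λ_max) = sqrt((38 + sqrt(148))/2) ≈ 5.0083.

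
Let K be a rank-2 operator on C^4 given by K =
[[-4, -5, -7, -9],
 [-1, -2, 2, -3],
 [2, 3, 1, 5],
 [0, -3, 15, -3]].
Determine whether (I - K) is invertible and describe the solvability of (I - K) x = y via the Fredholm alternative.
(I - K) is invertible (det(I - K) = -55 ≠ 0), so for every y in C^4 the equation (I - K) x = y has a unique solution.

K has rank 2 and factors as K = U V^T = u1 v1^T + u2 v2^T with u1 = (1, 1, -1, 3), v1 = (-1, -2, 2, -3), u2 = (3, 0, -1, -3), v2 = (-1, -1, -3, -2) (multiplying out reproduces the displayed K). The nonzero eigenvalues of U V^T coincide with those of the 2 x 2 matrix G = V^T U = [[v1·u1, v1·u2], [v2·u1, v2·u2]] = [[-14, 4], [-5, 6]], and by the Sylvester determinant identity det(I_4 - U V^T) = det(I_2 - V^T U) = det([[15, -4], [5, -5]]) = (15)(-5) - (-4)(5) = -55. (Direct check: I - K =
[[5, 5, 7, 9],
 [1, 3, -2, 3],
 [-2, -3, 0, -5],
 [0, 3, -15, 4]]
has determinant -55.) The finite-dimensional Fredholm alternative says: either (I - K) is invertible, or ker(I - K) ≠ {0} and then range(I - K) = ker((I - K)^*)^⊥, with dim ker(I - K) = dim ker((I - K)^*). Since det(I - K) ≠ 0, 1 is not an eigenvalue of K and ker(I - K) = {0}, so we are in the first case: for every y there is a unique x = (I - K)^(-1) y. (Explicitly, by the Woodbury identity, (I - U V^T)^(-1) = I + U (I_2 - G)^(-1) V^T.)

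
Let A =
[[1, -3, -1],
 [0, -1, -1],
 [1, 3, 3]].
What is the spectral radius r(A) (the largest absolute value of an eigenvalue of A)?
r(A) = 2

The eigenvalues of A are the roots of its characteristic polynomial. With M = A (coefficients from the trace, the sum of principal 2x2 minors, and det A):
  p(λ) = det(λ I - M) = λ^3 - 3λ^2 + 3λ - 2.
By the rational root theorem any rational root is an integer divisor of 2. Testing λ = 2: p(2) = 8 - 12 + 6 - 2 = 0, so λ = 2 is a root. Dividing out (λ - 2) leaves p(λ) = (λ - 2)(λ^2 - λ + 1). For λ^2 - λ + 1 the discriminant is -3. It is negative, so the roots are the complex-conjugate pair λ = 1/2 ± (sqrt(3)/2) i ≈ 0.5 ± 0.866i. For a conjugate pair the product of the roots equals the constant term, so |λ|^2 = 1 and |λ| = sqrt(1) = 1.
Thus the eigenvalues (to 4 decimals) are 0.5 ± 0.866i (modulus 1); 2 (modulus 2). The spectral radius is the largest modulus: r(A) = 2. (Cross-check: r(A) ≤ ||A||_2 ≈ 5.353; equality holds whenever A is normal, though it can also hold for some non-normal A.)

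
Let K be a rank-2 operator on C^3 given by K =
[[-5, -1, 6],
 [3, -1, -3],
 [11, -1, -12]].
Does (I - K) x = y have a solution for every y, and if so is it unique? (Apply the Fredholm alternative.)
(I - K) is invertible (det(I - K) = 30 ≠ 0), so for every y in C^3 the equation (I - K) x = y has a unique solution.

K has rank 2 and factors as K = U V^T = u1 v1^T + u2 v2^T with u1 = (-1, 1, 3), v1 = (3, -1, -3), u2 = (1, 0, -1), v2 = (-2, -2, 3) (multiplying out reproduces the displayed K). The nonzero eigenvalues of U V^T coincide with those of the 2 x 2 matrix G = V^T U = [[v1·u1, v1·u2], [v2·u1, v2·u2]] = [[-13, 6], [9, -5]], and by the Sylvester determinant identity det(I_3 - U V^T) = det(I_2 - V^T U) = det([[14, -6], [-9, 6]]) = (14)(6) - (-6)(-9) = 30. (Direct check: I - K =
[[6, 1, -6],
 [-3, 2, 3],
 [-11, 1, 13]]
has determinant 30.) The finite-dimensional Fredholm alternative says: either (I - K) is invertible, or ker(I - K) ≠ {0} and then range(I - K) = ker((I - K)^*)^⊥, with dim ker(I - K) = dim ker((I - K)^*). Since det(I - K) ≠ 0, 1 is not an eigenvalue of K and ker(I - K) = {0}, so we are in the first case: for every y there is a unique x = (I - K)^(-1) y. (Explicitly, by the Woodbury identity, (I - U V^T)^(-1) = I + U (I_2 - G)^(-1) V^T.)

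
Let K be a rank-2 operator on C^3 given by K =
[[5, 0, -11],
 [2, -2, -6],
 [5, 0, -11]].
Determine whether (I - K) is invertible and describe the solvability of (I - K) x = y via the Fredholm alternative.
(I - K) is invertible (det(I - K) = 21 ≠ 0), so for every y in C^3 the equation (I - K) x = y has a unique solution.

K has rank 2 and factors as K = U V^T = u1 v1^T + u2 v2^T with u1 = (-3, -2, -3), v1 = (-1, 1, 3), u2 = (-1, 0, -1), v2 = (-2, -3, 2) (multiplying out reproduces the displayed K). The nonzero eigenvalues of U V^T coincide with those of the 2 x 2 matrix G = V^T U = [[v1·u1, v1·u2], [v2·u1, v2·u2]] = [[-8, -2], [6, 0]], and by the Sylvester determinant identity det(I_3 - U V^T) = det(I_2 - V^T U) = det([[9, 2], [-6, 1]]) = (9)(1) - (2)(-6) = 21. (Direct check: I - K =
[[-4, 0, 11],
 [-2, 3, 6],
 [-5, 0, 12]]
has determinant 21.) The finite-dimensional Fredholm alternative says: either (I - K) is invertible, or ker(I - K) ≠ {0} and then range(I - K) = ker((I - K)^*)^⊥, with dim ker(I - K) = dim ker((I - K)^*). Since det(I - K) ≠ 0, 1 is not an eigenvalue of K and ker(I - K) = {0}, so we are in the first case: for every y there is a unique x = (I - K)^(-1) y. (Explicitly, by the Woodbury identity, (I - U V^T)^(-1) = I + U (I_2 - G)^(-1) V^T.)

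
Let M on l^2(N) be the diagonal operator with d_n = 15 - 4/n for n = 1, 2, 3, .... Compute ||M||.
||M|| = 15

For a diagonal operator on l^2 with entries d_n, ||M|| = sup_n |d_n|. Here d_1 = 11, d_2 = 13, ..., and d_n = 15 - 4/n increases monotonically toward 15. All terms lie in [11, 15), so |d_n| = d_n and the supremum is the limit 15, which is not attained by any individual d_n. Hence ||M|| = 15.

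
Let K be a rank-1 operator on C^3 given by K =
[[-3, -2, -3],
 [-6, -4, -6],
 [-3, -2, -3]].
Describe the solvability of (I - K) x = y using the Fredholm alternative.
(I - K) is invertible (det(I - K) = 11 ≠ 0), so for every y in C^3 the equation (I - K) x = y has a unique solution.

K has rank 1, so it is an outer product K = u v^T: every row of K is a multiple of one row vector. Reading off the entries, u = (1, 2, 1) and v = (-3, -2, -3) (row i of K equals u_i·v^T). A rank-one matrix u v^T satisfies K u = u (v·u) and kills the (2)-dimensional subspace v^⊥, so its characteristic polynomial is lambda^2 (lambda - v·u) with v·u = tr K = -10. Hence the eigenvalues of I - K are 1 (multiplicity 2) and 1 - (-10) = 11, so det(I - K) = 11. (Direct check: I - K =
[[4, 2, 3],
 [6, 5, 6],
 [3, 2, 4]]
has determinant 11.) The finite-dimensional Fredholm alternative says: either (I - K) is invertible, or ker(I - K) ≠ {0} and then range(I - K) = ker((I - K)^*)^⊥, with dim ker(I - K) = dim ker((I - K)^*). Since det(I - K) ≠ 0, 1 is not an eigenvalue of K and ker(I - K) = {0}, so we are in the first case: for every y there is a unique x = (I - K)^(-1) y. Explicitly, by the Sherman–Morrison formula, (I - u v^T)^(-1) = I + u v^T/(1 - v·u), i.e. (I - K)^(-1) = I + K/(11).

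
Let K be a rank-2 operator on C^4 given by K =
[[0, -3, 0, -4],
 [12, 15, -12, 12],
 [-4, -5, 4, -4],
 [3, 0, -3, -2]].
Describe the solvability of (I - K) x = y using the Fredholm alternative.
(I - K) is invertible (det(I - K) = -18 ≠ 0), so for every y in C^4 the equation (I - K) x = y has a unique solution.

K has rank 2 and factors as K = U V^T = u1 v1^T + u2 v2^T with u1 = (-1, -3, 1, -2), v1 = (-3, -3, 3, -2), u2 = (-3, 3, -1, -3), v2 = (1, 2, -1, 2) (multiplying out reproduces the displayed K). The nonzero eigenvalues of U V^T coincide with those of the 2 x 2 matrix G = V^T U = [[v1·u1, v1·u2], [v2·u1, v2·u2]] = [[19, 3], [-12, -2]], and by the Sylvester determinant identity det(I_4 - U V^T) = det(I_2 - V^T U) = det([[-18, -3], [12, 3]]) = (-18)(3) - (-3)(12) = -18. (Direct check: I - K =
[[1, 3, 0, 4],
 [-12, -14, 12, -12],
 [4, 5, -3, 4],
 [-3, 0, 3, 3]]
has determinant -18.) The finite-dimensional Fredholm alternative says: either (I - K) is invertible, or ker(I - K) ≠ {0} and then range(I - K) = ker((I - K)^*)^⊥, with dim ker(I - K) = dim ker((I - K)^*). Since det(I - K) ≠ 0, 1 is not an eigenvalue of K and ker(I - K) = {0}, so we are in the first case: for every y there is a unique x = (I - K)^(-1) y. (Explicitly, by the Woodbury identity, (I - U V^T)^(-1) = I + U (I_2 - G)^(-1) V^T.)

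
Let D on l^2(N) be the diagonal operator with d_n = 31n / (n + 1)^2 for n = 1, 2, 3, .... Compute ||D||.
||D|| = 31/4 (attained at n = 1)

For D diagonal, ||D|| = sup_n |d_n|. Treat f(x) = 31x / (x + 1)^2 for real x > 0. By the quotient rule, f'(x) = 31(1 - x)/(x + 1)^3, which is positive for x < 1 and negative for x > 1. So f has a unique maximum at x = 1, and since 1 is a positive integer, the supremum over n ≥ 1 is attained at n = 1: d_1 = 31·1/(1 + 1)^2 = 31·1/4 = 31/4. Hence ||D|| = 31/4.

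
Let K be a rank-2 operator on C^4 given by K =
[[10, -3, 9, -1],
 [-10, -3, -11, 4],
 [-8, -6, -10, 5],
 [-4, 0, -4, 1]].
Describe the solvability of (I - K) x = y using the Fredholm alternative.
(I - K) is invertible (det(I - K) = -108 ≠ 0), so for every y in C^4 the equation (I - K) x = y has a unique solution.

K has rank 2 and factors as K = U V^T = u1 v1^T + u2 v2^T with u1 = (-2, 3, 3, 1), v1 = (-2, -3, -3, 2), u2 = (-3, 2, 1, 1), v2 = (-2, 3, -1, -1) (multiplying out reproduces the displayed K). The nonzero eigenvalues of U V^T coincide with those of the 2 x 2 matrix G = V^T U = [[v1·u1, v1·u2], [v2·u1, v2·u2]] = [[-12, -1], [9, 10]], and by the Sylvester determinant identity det(I_4 - U V^T) = det(I_2 - V^T U) = det([[13, 1], [-9, -9]]) = (13)(-9) - (1)(-9) = -108. (Direct check: I - K =
[[-9, 3, -9, 1],
 [10, 4, 11, -4],
 [8, 6, 11, -5],
 [4, 0, 4, 0]]
has determinant -108.) The finite-dimensional Fredholm alternative says: either (I - K) is invertible, or ker(I - K) ≠ {0} and then range(I - K) = ker((I - K)^*)^⊥, with dim ker(I - K) = dim ker((I - K)^*). Since det(I - K) ≠ 0, 1 is not an eigenvalue of K and ker(I - K) = {0}, so we are in the first case: for every y there is a unique x = (I - K)^(-1) y. (Explicitly, by the Woodbury identity, (I - U V^T)^(-1) = I + U (I_2 - G)^(-1) V^T.)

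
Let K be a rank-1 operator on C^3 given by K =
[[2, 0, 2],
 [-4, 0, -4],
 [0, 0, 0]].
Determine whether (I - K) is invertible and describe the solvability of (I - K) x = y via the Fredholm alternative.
(I - K) is invertible (det(I - K) = -1 ≠ 0), so for every y in C^3 the equation (I - K) x = y has a unique solution.

K has rank 1, so it is an outer product K = u v^T: every row of K is a multiple of one row vector. Reading off the entries, u = (-1, 2, 0) and v = (-2, 0, -2) (row i of K equals u_i·v^T). A rank-one matrix u v^T satisfies K u = u (v·u) and kills the (2)-dimensional subspace v^⊥, so its characteristic polynomial is lambda^2 (lambda - v·u) with v·u = tr K = 2. Hence the eigenvalues of I - K are 1 (multiplicity 2) and 1 - (2) = -1, so det(I - K) = -1. (Direct check: I - K =
[[-1, 0, -2],
 [4, 1, 4],
 [0, 0, 1]]
has determinant -1.) The finite-dimensional Fredholm alternative says: either (I - K) is invertible, or ker(I - K) ≠ {0} and then range(I - K) = ker((I - K)^*)^⊥, with dim ker(I - K) = dim ker((I - K)^*). Since det(I - K) ≠ 0, 1 is not an eigenvalue of K and ker(I - K) = {0}, so we are in the first case: for every y there is a unique x = (I - K)^(-1) y. Explicitly, by the Sherman–Morrison formula, (I - u v^T)^(-1) = I + u v^T/(1 - v·u), i.e. (I - K)^(-1) = I - K.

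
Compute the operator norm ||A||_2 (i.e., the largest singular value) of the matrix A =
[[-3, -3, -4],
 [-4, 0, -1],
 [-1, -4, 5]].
||A||_2 ≈ 6.9071 (= sqrt(largest eigenvalue of A^T A))

||A||_2 = sigma_max(A) = sqrt(lambda_max(A^T A)). Form the symmetric matrix M = A^T A =
[[26, 13, 11],
 [13, 25, -8],
 [11, -8, 42]].
Its characteristic polynomial (trace, sum of principal 2x2 minors, determinant of M give the coefficients) is
  p(λ) = det(λ I - M) = λ^3 - 93λ^2 + 2438λ - 13225.
No integer candidate from the rational root theorem (±divisors of 13225) is a root, so the roots are irrational. The cubic discriminant is Δ = 145166593 > 0, so there are three distinct real roots. p(7) = -373 and p(8) = 839 have opposite signs, so a root lies in (7, 8); Newton's method refines it to λ ≈ 7.2956. p(37) = 317 and p(38) = -1 have opposite signs, so a root lies in (37, 38); Newton's method refines it to λ ≈ 37.9966. p(47) = -253 and p(48) = 119 have opposite signs, so a root lies in (47, 48); Newton's method refines it to λ ≈ 47.7077. Check (Vieta): the three roots sum to 93, matching tr M = 93.
So the eigenvalues of A^T A are ≈ 7.2956, 37.9966, 47.7077 (all ≥ 0, as they must be for A^T A). The largest is λ_max ≈ 47.7077, hence ||A||_2 = sqrt(λ_max) ≈ 6.9071.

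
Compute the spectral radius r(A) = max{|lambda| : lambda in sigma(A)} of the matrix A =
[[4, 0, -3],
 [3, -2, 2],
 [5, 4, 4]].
r(A) ≈ 6.211

The eigenvalues of A are the roots of its characteristic polynomial. With M = A (coefficients from the trace, the sum of principal 2x2 minors, and det A):
  p(λ) = det(λ I - M) = λ^3 - 6λ^2 + 7λ + 130.
No integer candidate from the rational root theorem (±divisors of 130) is a root, so the roots are irrational. The cubic discriminant is Δ = -441868 < 0, so there is one real root and a complex-conjugate pair. p(-4) = -58 and p(-3) = 28 have opposite signs, so a root lies in (-4, -3); Newton's method refines it to λ ≈ -3.3699. Dividing out (λ - (-3.3699)) leaves approximately λ^2 - 9.3699λ + 38.5763. For λ^2 - 9.3699λ + 38.5763 the discriminant is -66.5091. It is negative, so the remaining roots are the complex-conjugate pair λ ≈ 4.685 ± 4.0777i. Their product equals the constant term, so |λ|^2 ≈ 38.5763 and |λ| ≈ 6.211.
Thus the eigenvalues (to 4 decimals) are -3.3699 (modulus 3.3699); 4.685 ± 4.0777i (modulus 6.211). The spectral radius is the largest modulus: r(A) ≈ 6.211. (Cross-check: r(A) ≤ ||A||_2 ≈ 8.0188; equality holds whenever A is normal, though it can also hold for some non-normal A.)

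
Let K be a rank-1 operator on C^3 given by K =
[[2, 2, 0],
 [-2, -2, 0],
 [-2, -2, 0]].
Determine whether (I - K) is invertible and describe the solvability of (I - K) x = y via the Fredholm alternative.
(I - K) is invertible (det(I - K) = 1 ≠ 0), so for every y in C^3 the equation (I - K) x = y has a unique solution.

K has rank 1, so it is an outer product K = u v^T: every row of K is a multiple of one row vector. Reading off the entries, u = (1, -1, -1) and v = (2, 2, 0) (row i of K equals u_i·v^T). A rank-one matrix u v^T satisfies K u = u (v·u) and kills the (2)-dimensional subspace v^⊥, so its characteristic polynomial is lambda^2 (lambda - v·u) with v·u = tr K = 0. Hence the eigenvalues of I - K are 1 (multiplicity 2) and 1 - (0) = 1, so det(I - K) = 1. (Direct check: I - K =
[[-1, -2, 0],
 [2, 3, 0],
 [2, 2, 1]]
has determinant 1.) The finite-dimensional Fredholm alternative says: either (I - K) is invertible, or ker(I - K) ≠ {0} and then range(I - K) = ker((I - K)^*)^⊥, with dim ker(I - K) = dim ker((I - K)^*). Since det(I - K) ≠ 0, 1 is not an eigenvalue of K and ker(I - K) = {0}, so we are in the first case: for every y there is a unique x = (I - K)^(-1) y. Explicitly, by the Sherman–Morrison formula, (I - u v^T)^(-1) = I + u v^T/(1 - v·u), i.e. (I - K)^(-1) = I + K.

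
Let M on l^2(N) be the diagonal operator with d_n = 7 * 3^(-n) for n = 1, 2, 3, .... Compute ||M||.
||M|| = 7/3 (attained at n = 1)

For M diagonal, ||M|| = sup_n |d_n|. The sequence d_n = 7 * 3^(-n) is positive and strictly decreasing (ratio 3^(-1) < 1), so the supremum is d_1 = 7/3. Hence ||M|| = 7/3.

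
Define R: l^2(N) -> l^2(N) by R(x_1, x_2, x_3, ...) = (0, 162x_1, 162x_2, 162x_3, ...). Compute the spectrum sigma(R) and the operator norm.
sigma(R) = closed disk {z in C : |z| ≤ 162}; ||R|| = 162

Note R = 162·U where U is the unit right shift (U x)_k = x_{k-1} (with x_0 := 0); so ||R|| = 162||U|| and sigma(R) = 162·sigma(U). ||R x||^2 = sum_{k≥1} |162x_k|^2 = 26244||x||^2, so ||R|| = 162 and sigma(R) ⊂ {|z| ≤ 162}. For any |lambda| < 162, the equation (R - lambda I) x = 0 forces x_1 = 0, then 162x_k = lambda x_{k+1} ⇒ x = 0, so R has no eigenvalues. But (R - lambda I) is not surjective for |lambda| < 162: solving (R - lambda I) x = e_1 would require x_n proportional to (lambda/162)^(-n), which is not in l^2. So every |lambda| < 162 lies in the residual spectrum. The boundary |lambda| = 162 is in the approximate point spectrum (the spectrum is closed). Hence sigma(R) is the closed disk of radius 162.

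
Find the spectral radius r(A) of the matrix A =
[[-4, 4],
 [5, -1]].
r(A) = (5 + sqrt(89))/2 ≈ 7.217

The eigenvalues of A are the roots of its characteristic polynomial. With M = A (coefficients from the trace and determinant):
  p(λ) = det(λ I - M) = λ^2 + 5λ - 16.
For λ^2 + 5λ - 16 the discriminant is 89. It is nonnegative but not a perfect square, so the roots are real and irrational: λ = (-5 ± sqrt(89))/2 ≈ 2.217, -7.217.
Thus the eigenvalues (to 4 decimals) are 2.217 (modulus 2.217); -7.217 (modulus 7.217). The spectral radius is the largest modulus: r(A) = (5 + sqrt(89))/2 ≈ 7.217. (Cross-check: r(A) ≤ ||A||_2 ≈ 7.2929; equality holds whenever A is normal, though it can also hold for some non-normal A.)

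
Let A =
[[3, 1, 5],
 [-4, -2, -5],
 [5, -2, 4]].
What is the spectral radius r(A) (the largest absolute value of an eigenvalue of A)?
r(A) = 9

The eigenvalues of A are the roots of its characteristic polynomial. With M = A (coefficients from the trace, the sum of principal 2x2 minors, and det A):
  p(λ) = det(λ I - M) = λ^3 - 5λ^2 - 33λ - 27.
By the rational root theorem any rational root is an integer divisor of 27. Testing λ = 9: p(9) = 729 - 405 - 297 - 27 = 0, so λ = 9 is a root. Dividing out (λ - 9) leaves p(λ) = (λ - 9)(λ^2 + 4λ + 3). For λ^2 + 4λ + 3 the discriminant is 4. It is a perfect square (2^2), so the roots are rational: λ = (-4 ± 2)/2 = -1, -3.
Thus the eigenvalues (to 4 decimals) are -1 (modulus 1); -3 (modulus 3); 9 (modulus 9). The spectral radius is the largest modulus: r(A) = 9. (Cross-check: r(A) ≤ ||A||_2 ≈ 10.6732; equality holds whenever A is normal, though it can also hold for some non-normal A.)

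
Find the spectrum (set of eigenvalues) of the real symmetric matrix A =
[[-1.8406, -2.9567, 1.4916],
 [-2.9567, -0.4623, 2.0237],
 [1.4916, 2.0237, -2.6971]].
sigma(A) ≈ {-6, -1, 2}

A is real symmetric, so its spectrum consists of real eigenvalues. Expanding the characteristic polynomial of the displayed matrix gives
  det(λ I - A) = p(λ) = λ^3 + (5)λ^2 + (-8)λ + (-12).
Solving p(λ) = 0 yields eigenvalues ≈ -6, -1, 2. (A is shown rounded to 4 decimals, so these recover the underlying integer eigenvalues to within that precision.)
Verification: the trace of A = -5 equals the sum of eigenvalues -5, and det(A) ≈ 11.9998 matches the eigenvalue product 12.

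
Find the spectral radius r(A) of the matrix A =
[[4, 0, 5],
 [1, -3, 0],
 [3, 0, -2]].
r(A) = (2 + sqrt(96))/2 ≈ 5.899

The eigenvalues of A are the roots of its characteristic polynomial. With M = A (coefficients from the trace, the sum of principal 2x2 minors, and det A):
  p(λ) = det(λ I - M) = λ^3 + λ^2 - 29λ - 69.
By the rational root theorem any rational root is an integer divisor of 69. Testing λ = -3: p(-3) = -27 + 9 + 87 - 69 = 0, so λ = -3 is a root. Dividing out (λ + 3) leaves p(λ) = (λ + 3)(λ^2 - 2λ - 23). For λ^2 - 2λ - 23 the discriminant is 96. It is nonnegative but not a perfect square, so the roots are real and irrational: λ = (2 ± sqrt(96))/2 ≈ 5.899, -3.899.
Thus the eigenvalues (to 4 decimals) are 5.899 (modulus 5.899); -3.899 (modulus 3.899); -3 (modulus 3). The spectral radius is the largest modulus: r(A) = (2 + sqrt(96))/2 ≈ 5.899. (Cross-check: r(A) ≤ ||A||_2 ≈ 6.4578; equality holds whenever A is normal, though it can also hold for some non-normal A.)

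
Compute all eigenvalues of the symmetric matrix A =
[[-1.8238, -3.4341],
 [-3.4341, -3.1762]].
sigma(A) ≈ {-6, 1}

A is real symmetric, so its spectrum consists of real eigenvalues. Expanding the characteristic polynomial of the displayed matrix gives
  det(λ I - A) = p(λ) = λ^2 + (5)λ + (-6).
Solving p(λ) = 0 yields eigenvalues ≈ -6, 1. (A is shown rounded to 4 decimals, so these recover the underlying integer eigenvalues to within that precision.)
Verification: the trace of A = -5 equals the sum of eigenvalues -5, and det(A) ≈ -6.0003 matches the eigenvalue product -6.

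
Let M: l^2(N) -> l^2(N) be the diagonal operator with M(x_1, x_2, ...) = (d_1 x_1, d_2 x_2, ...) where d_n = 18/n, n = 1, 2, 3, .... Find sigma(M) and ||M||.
sigma(M) = {18/n : n ≥ 1} ∪ {0}; ||M|| = 18

A bounded diagonal operator on l^2 with diagonal entries d_n has spectrum equal to the closure of {d_n : n ≥ 1}: every d_n is an eigenvalue (with eigenvector e_n), so {d_n} ⊂ sigma(M); the spectrum is closed, so its closure is too; and for lambda not in the closure, (M - lambda I) has bounded inverse (the diagonal entries 1/(d_n - lambda) are bounded). For our sequence d_n = 18/n, n = 1, 2, 3, ...:
  - {d_n} = {18/n : n ≥ 1}; the only limit point is 0
  - closure = {18/n : n ≥ 1} ∪ {0}
For the norm: a diagonal operator has ||M|| = sup_n |d_n|. Here d_n = 18/n is positive and decreasing, so sup_n |d_n| = d_1 = 18. So ||M|| = 18.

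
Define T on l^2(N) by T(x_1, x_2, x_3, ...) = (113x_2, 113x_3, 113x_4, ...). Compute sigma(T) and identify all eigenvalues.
sigma(T) = closed disk {z in C : |z| ≤ 113}; sigma_p(T) = open disk {z in C : |z| < 113}

Note T = 113·V where V is the unit left shift (V x)_k = x_{k+1}; so sigma(T) = 113·sigma(V) and ||T|| = 113||V||. ||T x||^2 = 12769sum_{k≥2} |x_k|^2 ≤ 12769||x||^2, with equality on {x : x_1 = 0}, so ||T|| = 113. For any lambda with |lambda| < 113, set r = lambda/113 (|r| < 1); the vector x = (1, r, r^2, ...) is in l^2 and satisfies T x = 113(r, r^2, ...) = lambda x, so lambda is an eigenvalue. On the boundary |lambda| = 113 the geometric series diverges, so no l^2 eigenvector exists, but these lambda lie in the approximate point spectrum. Hence sigma(T) is the closed disk of radius 113 and sigma_p(T) is the open disk.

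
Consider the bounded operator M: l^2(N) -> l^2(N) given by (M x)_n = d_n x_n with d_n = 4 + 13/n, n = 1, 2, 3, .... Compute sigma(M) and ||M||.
sigma(M) = {4 + 13/n : n ≥ 1} ∪ {4}; ||M|| = 17

A bounded diagonal operator on l^2 with diagonal entries d_n has spectrum equal to the closure of {d_n : n ≥ 1}: every d_n is an eigenvalue (with eigenvector e_n), so {d_n} ⊂ sigma(M); the spectrum is closed, so its closure is too; and for lambda not in the closure, (M - lambda I) has bounded inverse (the diagonal entries 1/(d_n - lambda) are bounded). For our sequence d_n = 4 + 13/n, n = 1, 2, 3, ...:
  - {d_n} = {4 + 13/n : n ≥ 1}; the only limit point is 4
  - closure = {4 + 13/n : n ≥ 1} ∪ {4}
For the norm: a diagonal operator has ||M|| = sup_n |d_n|. Here d_n = 4 + 13/n is positive and decreasing, so sup_n |d_n| = d_1 = 4 + 13 = 17. So ||M|| = 17.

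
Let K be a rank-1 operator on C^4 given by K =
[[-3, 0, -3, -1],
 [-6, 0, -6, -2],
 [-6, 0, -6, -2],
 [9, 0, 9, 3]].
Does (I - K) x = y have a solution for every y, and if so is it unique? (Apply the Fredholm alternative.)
(I - K) is invertible (det(I - K) = 7 ≠ 0), so for every y in C^4 the equation (I - K) x = y has a unique solution.

K has rank 1, so it is an outer product K = u v^T: every row of K is a multiple of one row vector. Reading off the entries, u = (1, 2, 2, -3) and v = (-3, 0, -3, -1) (row i of K equals u_i·v^T). A rank-one matrix u v^T satisfies K u = u (v·u) and kills the (3)-dimensional subspace v^⊥, so its characteristic polynomial is lambda^3 (lambda - v·u) with v·u = tr K = -6. Hence the eigenvalues of I - K are 1 (multiplicity 3) and 1 - (-6) = 7, so det(I - K) = 7. (Direct check: I - K =
[[4, 0, 3, 1],
 [6, 1, 6, 2],
 [6, 0, 7, 2],
 [-9, 0, -9, -2]]
has determinant 7.) The finite-dimensional Fredholm alternative says: either (I - K) is invertible, or ker(I - K) ≠ {0} and then range(I - K) = ker((I - K)^*)^⊥, with dim ker(I - K) = dim ker((I - K)^*). Since det(I - K) ≠ 0, 1 is not an eigenvalue of K and ker(I - K) = {0}, so we are in the first case: for every y there is a unique x = (I - K)^(-1) y. Explicitly, by the Sherman–Morrison formula, (I - u v^T)^(-1) = I + u v^T/(1 - v·u), i.e. (I - K)^(-1) = I + K/(7).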